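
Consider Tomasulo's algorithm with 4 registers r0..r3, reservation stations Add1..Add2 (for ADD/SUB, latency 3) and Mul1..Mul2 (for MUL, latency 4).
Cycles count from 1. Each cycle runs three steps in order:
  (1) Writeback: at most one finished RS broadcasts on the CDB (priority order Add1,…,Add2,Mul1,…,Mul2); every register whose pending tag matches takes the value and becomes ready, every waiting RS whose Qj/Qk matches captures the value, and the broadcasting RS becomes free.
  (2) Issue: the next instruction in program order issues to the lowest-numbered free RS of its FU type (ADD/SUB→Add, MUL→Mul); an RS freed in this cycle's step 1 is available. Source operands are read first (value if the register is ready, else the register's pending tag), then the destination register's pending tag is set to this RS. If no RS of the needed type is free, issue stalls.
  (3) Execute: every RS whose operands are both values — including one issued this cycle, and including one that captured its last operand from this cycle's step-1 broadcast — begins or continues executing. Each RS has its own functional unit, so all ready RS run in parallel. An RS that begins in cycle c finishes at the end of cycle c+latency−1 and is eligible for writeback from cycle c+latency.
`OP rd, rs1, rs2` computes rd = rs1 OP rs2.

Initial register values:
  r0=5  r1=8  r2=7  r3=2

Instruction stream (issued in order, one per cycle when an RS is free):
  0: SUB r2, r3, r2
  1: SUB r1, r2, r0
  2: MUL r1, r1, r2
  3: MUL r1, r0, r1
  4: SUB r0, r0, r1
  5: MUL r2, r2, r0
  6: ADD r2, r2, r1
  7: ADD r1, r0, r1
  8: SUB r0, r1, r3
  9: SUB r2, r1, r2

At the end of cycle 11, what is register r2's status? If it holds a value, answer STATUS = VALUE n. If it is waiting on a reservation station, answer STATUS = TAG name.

  c1: issue SUB r2<-Add1  regs: r0:5,r1:8,r2:Add1,r3:2
  c2: issue SUB r1<-Add2  regs: r0:5,r1:Add2,r2:Add1,r3:2
  c3: issue MUL r1<-Mul1  regs: r0:5,r1:Mul1,r2:Add1,r3:2
  c4: CDB Add1=-5; issue MUL r1<-Mul2  regs: r0:5,r1:Mul2,r2:-5,r3:2
  c5: issue SUB r0<-Add1  regs: r0:Add1,r1:Mul2,r2:-5,r3:2
  c6: stall  regs: r0:Add1,r1:Mul2,r2:-5,r3:2
  c7: CDB Add2=-10; stall  regs: r0:Add1,r1:Mul2,r2:-5,r3:2
  c8: stall  regs: r0:Add1,r1:Mul2,r2:-5,r3:2
  c9: stall  regs: r0:Add1,r1:Mul2,r2:-5,r3:2
  c10: stall  regs: r0:Add1,r1:Mul2,r2:-5,r3:2
  c11: CDB Mul1=50; issue MUL r2<-Mul1  regs: r0:Add1,r1:Mul2,r2:Mul1,r3:2

STATUS = TAG Mul1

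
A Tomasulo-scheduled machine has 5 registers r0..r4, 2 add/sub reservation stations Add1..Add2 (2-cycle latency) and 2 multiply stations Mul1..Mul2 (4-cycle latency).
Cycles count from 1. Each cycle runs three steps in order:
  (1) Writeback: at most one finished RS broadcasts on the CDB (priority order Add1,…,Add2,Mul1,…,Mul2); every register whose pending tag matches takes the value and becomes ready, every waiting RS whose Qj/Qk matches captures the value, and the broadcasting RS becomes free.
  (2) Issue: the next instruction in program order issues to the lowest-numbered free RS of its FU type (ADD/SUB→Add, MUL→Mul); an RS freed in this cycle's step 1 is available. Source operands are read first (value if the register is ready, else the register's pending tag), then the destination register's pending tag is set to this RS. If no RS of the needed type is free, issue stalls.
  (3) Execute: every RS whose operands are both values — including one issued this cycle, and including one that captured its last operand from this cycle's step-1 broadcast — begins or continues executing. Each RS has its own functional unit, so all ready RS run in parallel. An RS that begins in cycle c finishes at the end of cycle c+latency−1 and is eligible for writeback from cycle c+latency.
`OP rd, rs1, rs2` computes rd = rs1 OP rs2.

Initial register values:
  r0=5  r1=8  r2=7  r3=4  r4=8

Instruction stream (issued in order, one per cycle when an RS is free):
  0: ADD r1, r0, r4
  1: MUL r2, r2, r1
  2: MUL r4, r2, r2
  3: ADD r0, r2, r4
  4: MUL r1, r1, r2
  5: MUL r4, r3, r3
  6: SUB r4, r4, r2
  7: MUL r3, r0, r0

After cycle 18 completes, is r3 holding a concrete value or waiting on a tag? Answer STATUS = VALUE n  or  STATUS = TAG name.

STATUS = VALUE 70090384

c1: issue ADD r1<-Add1 | r0:5,r1:Add1,r2:7,r3:4,r4:8
c2: issue MUL r2<-Mul1 | r0:5,r1:Add1,r2:Mul1,r3:4,r4:8
c3: CDB Add1=13; issue MUL r4<-Mul2 | r0:5,r1:13,r2:Mul1,r3:4,r4:Mul2
c4: issue ADD r0<-Add1 | r0:Add1,r1:13,r2:Mul1,r3:4,r4:Mul2
c5: stall | r0:Add1,r1:13,r2:Mul1,r3:4,r4:Mul2
c6: stall | r0:Add1,r1:13,r2:Mul1,r3:4,r4:Mul2
c7: CDB Mul1=91; issue MUL r1<-Mul1 | r0:Add1,r1:Mul1,r2:91,r3:4,r4:Mul2
c8: stall | r0:Add1,r1:Mul1,r2:91,r3:4,r4:Mul2
c9: stall | r0:Add1,r1:Mul1,r2:91,r3:4,r4:Mul2
c10: stall | r0:Add1,r1:Mul1,r2:91,r3:4,r4:Mul2
c11: CDB Mul1=1183; issue MUL r4<-Mul1 | r0:Add1,r1:1183,r2:91,r3:4,r4:Mul1
c12: CDB Mul2=8281; issue SUB r4<-Add2 | r0:Add1,r1:1183,r2:91,r3:4,r4:Add2
c13: issue MUL r3<-Mul2 | r0:Add1,r1:1183,r2:91,r3:Mul2,r4:Add2
c14: CDB Add1=8372 | r0:8372,r1:1183,r2:91,r3:Mul2,r4:Add2
c15: CDB Mul1=16 | r0:8372,r1:1183,r2:91,r3:Mul2,r4:Add2
c16: - | r0:8372,r1:1183,r2:91,r3:Mul2,r4:Add2
c17: CDB Add2=-75 | r0:8372,r1:1183,r2:91,r3:Mul2,r4:-75
c18: CDB Mul2=70090384 | r0:8372,r1:1183,r2:91,r3:70090384,r4:-75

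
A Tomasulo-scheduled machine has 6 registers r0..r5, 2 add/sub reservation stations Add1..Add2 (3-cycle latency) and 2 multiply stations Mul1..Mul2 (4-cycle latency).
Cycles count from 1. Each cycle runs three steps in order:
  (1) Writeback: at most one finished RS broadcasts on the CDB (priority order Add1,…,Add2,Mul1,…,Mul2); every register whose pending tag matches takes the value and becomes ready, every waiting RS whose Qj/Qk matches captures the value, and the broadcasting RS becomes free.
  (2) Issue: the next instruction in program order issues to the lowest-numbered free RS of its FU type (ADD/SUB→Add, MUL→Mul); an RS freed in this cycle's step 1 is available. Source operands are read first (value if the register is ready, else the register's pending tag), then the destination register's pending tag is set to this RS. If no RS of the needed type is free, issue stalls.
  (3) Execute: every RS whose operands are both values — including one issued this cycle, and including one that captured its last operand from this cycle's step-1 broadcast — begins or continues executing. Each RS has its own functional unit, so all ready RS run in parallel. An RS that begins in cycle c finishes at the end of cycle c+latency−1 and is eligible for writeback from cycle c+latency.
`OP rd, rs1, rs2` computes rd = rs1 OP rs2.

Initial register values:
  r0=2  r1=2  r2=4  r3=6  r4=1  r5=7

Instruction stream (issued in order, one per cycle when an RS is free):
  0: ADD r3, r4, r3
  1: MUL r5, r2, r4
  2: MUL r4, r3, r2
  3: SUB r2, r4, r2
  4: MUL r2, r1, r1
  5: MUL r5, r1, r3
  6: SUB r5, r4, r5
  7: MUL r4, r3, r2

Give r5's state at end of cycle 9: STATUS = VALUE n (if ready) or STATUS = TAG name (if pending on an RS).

cycle 1: issue ADD r3<-Add1 // r0:2,r1:2,r2:4,r3:Add1,r4:1,r5:7
cycle 2: issue MUL r5<-Mul1 // r0:2,r1:2,r2:4,r3:Add1,r4:1,r5:Mul1
cycle 3: issue MUL r4<-Mul2 // r0:2,r1:2,r2:4,r3:Add1,r4:Mul2,r5:Mul1
cycle 4: CDB Add1=7; issue SUB r2<-Add1 // r0:2,r1:2,r2:Add1,r3:7,r4:Mul2,r5:Mul1
cycle 5: stall // r0:2,r1:2,r2:Add1,r3:7,r4:Mul2,r5:Mul1
cycle 6: CDB Mul1=4; issue MUL r2<-Mul1 // r0:2,r1:2,r2:Mul1,r3:7,r4:Mul2,r5:4
cycle 7: stall // r0:2,r1:2,r2:Mul1,r3:7,r4:Mul2,r5:4
cycle 8: CDB Mul2=28; issue MUL r5<-Mul2 // r0:2,r1:2,r2:Mul1,r3:7,r4:28,r5:Mul2
cycle 9: issue SUB r5<-Add2 // r0:2,r1:2,r2:Mul1,r3:7,r4:28,r5:Add2

STATUS = TAG Add2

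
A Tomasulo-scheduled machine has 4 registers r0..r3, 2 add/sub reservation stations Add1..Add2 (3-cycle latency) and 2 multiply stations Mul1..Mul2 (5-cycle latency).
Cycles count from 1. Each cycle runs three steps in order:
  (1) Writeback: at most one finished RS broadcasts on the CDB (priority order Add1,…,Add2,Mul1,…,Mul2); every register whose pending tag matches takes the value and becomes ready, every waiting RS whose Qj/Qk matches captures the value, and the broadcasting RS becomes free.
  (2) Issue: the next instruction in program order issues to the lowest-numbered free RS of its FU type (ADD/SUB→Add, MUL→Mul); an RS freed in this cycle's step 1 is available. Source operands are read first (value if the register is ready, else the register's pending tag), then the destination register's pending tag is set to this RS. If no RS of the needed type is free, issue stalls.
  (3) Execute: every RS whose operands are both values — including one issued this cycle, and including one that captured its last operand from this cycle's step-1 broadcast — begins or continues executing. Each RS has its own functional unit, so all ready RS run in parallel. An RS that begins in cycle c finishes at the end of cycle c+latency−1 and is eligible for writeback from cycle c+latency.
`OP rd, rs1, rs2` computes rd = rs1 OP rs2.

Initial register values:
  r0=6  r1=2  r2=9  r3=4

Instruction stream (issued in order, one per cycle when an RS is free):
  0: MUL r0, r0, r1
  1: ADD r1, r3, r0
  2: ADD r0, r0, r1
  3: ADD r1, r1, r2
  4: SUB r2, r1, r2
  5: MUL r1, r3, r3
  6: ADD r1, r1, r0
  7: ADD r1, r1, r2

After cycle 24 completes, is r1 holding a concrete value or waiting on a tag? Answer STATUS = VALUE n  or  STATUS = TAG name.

  c1: issue MUL r0<-Mul1  regs: r0:Mul1,r1:2,r2:9,r3:4
  c2: issue ADD r1<-Add1  regs: r0:Mul1,r1:Add1,r2:9,r3:4
  c3: issue ADD r0<-Add2  regs: r0:Add2,r1:Add1,r2:9,r3:4
  c4: stall  regs: r0:Add2,r1:Add1,r2:9,r3:4
  c5: stall  regs: r0:Add2,r1:Add1,r2:9,r3:4
  c6: CDB Mul1=12; stall  regs: r0:Add2,r1:Add1,r2:9,r3:4
  c7: stall  regs: r0:Add2,r1:Add1,r2:9,r3:4
  c8: stall  regs: r0:Add2,r1:Add1,r2:9,r3:4
  c9: CDB Add1=16; issue ADD r1<-Add1  regs: r0:Add2,r1:Add1,r2:9,r3:4
  c10: stall  regs: r0:Add2,r1:Add1,r2:9,r3:4
  c11: stall  regs: r0:Add2,r1:Add1,r2:9,r3:4
  c12: CDB Add1=25; issue SUB r2<-Add1  regs: r0:Add2,r1:25,r2:Add1,r3:4
  c13: CDB Add2=28; issue MUL r1<-Mul1  regs: r0:28,r1:Mul1,r2:Add1,r3:4
  c14: issue ADD r1<-Add2  regs: r0:28,r1:Add2,r2:Add1,r3:4
  c15: CDB Add1=16; issue ADD r1<-Add1  regs: r0:28,r1:Add1,r2:16,r3:4
  c16: -  regs: r0:28,r1:Add1,r2:16,r3:4
  c17: -  regs: r0:28,r1:Add1,r2:16,r3:4
  c18: CDB Mul1=16  regs: r0:28,r1:Add1,r2:16,r3:4
  c19: -  regs: r0:28,r1:Add1,r2:16,r3:4
  c20: -  regs: r0:28,r1:Add1,r2:16,r3:4
  c21: CDB Add2=44  regs: r0:28,r1:Add1,r2:16,r3:4
  c22: -  regs: r0:28,r1:Add1,r2:16,r3:4
  c23: -  regs: r0:28,r1:Add1,r2:16,r3:4
  c24: CDB Add1=60  regs: r0:28,r1:60,r2:16,r3:4

STATUS = VALUE 60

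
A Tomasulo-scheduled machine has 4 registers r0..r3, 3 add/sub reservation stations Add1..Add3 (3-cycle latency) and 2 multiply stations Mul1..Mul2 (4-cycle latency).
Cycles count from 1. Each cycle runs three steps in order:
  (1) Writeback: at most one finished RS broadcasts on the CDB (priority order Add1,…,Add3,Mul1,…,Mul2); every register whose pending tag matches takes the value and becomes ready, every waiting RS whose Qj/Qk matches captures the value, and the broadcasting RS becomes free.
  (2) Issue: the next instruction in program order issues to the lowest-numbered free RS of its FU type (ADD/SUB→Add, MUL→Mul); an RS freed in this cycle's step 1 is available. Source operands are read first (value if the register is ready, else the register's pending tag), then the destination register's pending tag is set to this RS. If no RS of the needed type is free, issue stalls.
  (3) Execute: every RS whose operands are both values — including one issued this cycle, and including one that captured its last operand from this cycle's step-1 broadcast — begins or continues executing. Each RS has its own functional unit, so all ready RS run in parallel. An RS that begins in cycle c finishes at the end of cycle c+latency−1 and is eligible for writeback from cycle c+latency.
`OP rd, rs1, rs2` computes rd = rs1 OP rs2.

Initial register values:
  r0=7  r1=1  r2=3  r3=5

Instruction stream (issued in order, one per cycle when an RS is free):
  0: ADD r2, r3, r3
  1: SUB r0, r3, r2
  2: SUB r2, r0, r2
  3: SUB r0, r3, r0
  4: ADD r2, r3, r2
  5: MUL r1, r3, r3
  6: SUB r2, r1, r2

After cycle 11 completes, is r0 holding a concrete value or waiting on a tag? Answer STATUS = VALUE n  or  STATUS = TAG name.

STATUS = VALUE 10

  c1: issue ADD r2<-Add1  regs: r0:7,r1:1,r2:Add1,r3:5
  c2: issue SUB r0<-Add2  regs: r0:Add2,r1:1,r2:Add1,r3:5
  c3: issue SUB r2<-Add3  regs: r0:Add2,r1:1,r2:Add3,r3:5
  c4: CDB Add1=10; issue SUB r0<-Add1  regs: r0:Add1,r1:1,r2:Add3,r3:5
  c5: stall  regs: r0:Add1,r1:1,r2:Add3,r3:5
  c6: stall  regs: r0:Add1,r1:1,r2:Add3,r3:5
  c7: CDB Add2=-5; issue ADD r2<-Add2  regs: r0:Add1,r1:1,r2:Add2,r3:5
  c8: issue MUL r1<-Mul1  regs: r0:Add1,r1:Mul1,r2:Add2,r3:5
  c9: stall  regs: r0:Add1,r1:Mul1,r2:Add2,r3:5
  c10: CDB Add1=10; issue SUB r2<-Add1  regs: r0:10,r1:Mul1,r2:Add1,r3:5
  c11: CDB Add3=-15  regs: r0:10,r1:Mul1,r2:Add1,r3:5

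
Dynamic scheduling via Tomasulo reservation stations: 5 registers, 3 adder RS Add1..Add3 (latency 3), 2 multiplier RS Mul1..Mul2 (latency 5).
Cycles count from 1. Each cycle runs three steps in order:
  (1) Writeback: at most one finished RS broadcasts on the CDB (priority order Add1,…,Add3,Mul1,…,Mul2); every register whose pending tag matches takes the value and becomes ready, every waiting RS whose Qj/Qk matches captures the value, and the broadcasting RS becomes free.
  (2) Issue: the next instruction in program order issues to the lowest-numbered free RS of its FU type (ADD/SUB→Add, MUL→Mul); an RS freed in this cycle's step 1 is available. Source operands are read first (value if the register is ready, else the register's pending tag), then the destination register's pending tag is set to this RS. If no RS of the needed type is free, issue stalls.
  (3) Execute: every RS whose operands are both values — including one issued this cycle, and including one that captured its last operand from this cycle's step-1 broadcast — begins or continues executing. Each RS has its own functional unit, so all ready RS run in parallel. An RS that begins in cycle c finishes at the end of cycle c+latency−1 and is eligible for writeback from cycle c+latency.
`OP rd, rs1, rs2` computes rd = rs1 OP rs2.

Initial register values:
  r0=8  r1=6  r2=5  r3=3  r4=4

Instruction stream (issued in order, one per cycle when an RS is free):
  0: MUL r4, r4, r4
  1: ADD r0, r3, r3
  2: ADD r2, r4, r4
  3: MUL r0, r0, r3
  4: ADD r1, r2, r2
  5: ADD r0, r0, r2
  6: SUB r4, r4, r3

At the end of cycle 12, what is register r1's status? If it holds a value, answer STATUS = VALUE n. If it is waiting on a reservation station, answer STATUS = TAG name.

STATUS = VALUE 64

cycle 1: issue MUL r4<-Mul1 // r0:8,r1:6,r2:5,r3:3,r4:Mul1
cycle 2: issue ADD r0<-Add1 // r0:Add1,r1:6,r2:5,r3:3,r4:Mul1
cycle 3: issue ADD r2<-Add2 // r0:Add1,r1:6,r2:Add2,r3:3,r4:Mul1
cycle 4: issue MUL r0<-Mul2 // r0:Mul2,r1:6,r2:Add2,r3:3,r4:Mul1
cycle 5: CDB Add1=6; issue ADD r1<-Add1 // r0:Mul2,r1:Add1,r2:Add2,r3:3,r4:Mul1
cycle 6: CDB Mul1=16; issue ADD r0<-Add3 // r0:Add3,r1:Add1,r2:Add2,r3:3,r4:16
cycle 7: stall // r0:Add3,r1:Add1,r2:Add2,r3:3,r4:16
cycle 8: stall // r0:Add3,r1:Add1,r2:Add2,r3:3,r4:16
cycle 9: CDB Add2=32; issue SUB r4<-Add2 // r0:Add3,r1:Add1,r2:32,r3:3,r4:Add2
cycle 10: CDB Mul2=18 // r0:Add3,r1:Add1,r2:32,r3:3,r4:Add2
cycle 11: - // r0:Add3,r1:Add1,r2:32,r3:3,r4:Add2
cycle 12: CDB Add1=64 // r0:Add3,r1:64,r2:32,r3:3,r4:Add2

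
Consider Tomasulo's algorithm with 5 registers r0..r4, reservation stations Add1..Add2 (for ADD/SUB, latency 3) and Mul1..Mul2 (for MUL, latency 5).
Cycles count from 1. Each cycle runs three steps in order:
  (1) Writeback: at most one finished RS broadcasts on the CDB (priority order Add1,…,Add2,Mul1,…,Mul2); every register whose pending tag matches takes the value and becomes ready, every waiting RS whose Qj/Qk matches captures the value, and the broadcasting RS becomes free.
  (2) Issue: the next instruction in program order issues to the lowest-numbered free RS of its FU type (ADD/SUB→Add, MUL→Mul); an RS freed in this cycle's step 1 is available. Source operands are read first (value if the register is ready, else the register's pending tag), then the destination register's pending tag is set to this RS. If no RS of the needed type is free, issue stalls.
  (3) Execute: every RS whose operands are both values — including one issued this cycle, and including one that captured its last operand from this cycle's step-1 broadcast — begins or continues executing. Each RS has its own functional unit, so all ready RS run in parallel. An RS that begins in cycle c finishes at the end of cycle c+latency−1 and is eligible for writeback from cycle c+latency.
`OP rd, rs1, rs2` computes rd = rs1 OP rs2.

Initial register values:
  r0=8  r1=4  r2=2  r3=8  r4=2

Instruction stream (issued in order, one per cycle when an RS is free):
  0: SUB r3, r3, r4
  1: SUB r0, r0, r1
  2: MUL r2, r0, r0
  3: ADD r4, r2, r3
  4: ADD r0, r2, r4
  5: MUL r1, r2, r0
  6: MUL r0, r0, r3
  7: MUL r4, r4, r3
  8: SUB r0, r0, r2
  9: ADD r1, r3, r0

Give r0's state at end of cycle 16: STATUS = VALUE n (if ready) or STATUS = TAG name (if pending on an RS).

STATUS = TAG Mul1

c1: issue SUB r3<-Add1 | r0:8,r1:4,r2:2,r3:Add1,r4:2
c2: issue SUB r0<-Add2 | r0:Add2,r1:4,r2:2,r3:Add1,r4:2
c3: issue MUL r2<-Mul1 | r0:Add2,r1:4,r2:Mul1,r3:Add1,r4:2
c4: CDB Add1=6; issue ADD r4<-Add1 | r0:Add2,r1:4,r2:Mul1,r3:6,r4:Add1
c5: CDB Add2=4; issue ADD r0<-Add2 | r0:Add2,r1:4,r2:Mul1,r3:6,r4:Add1
c6: issue MUL r1<-Mul2 | r0:Add2,r1:Mul2,r2:Mul1,r3:6,r4:Add1
c7: stall | r0:Add2,r1:Mul2,r2:Mul1,r3:6,r4:Add1
c8: stall | r0:Add2,r1:Mul2,r2:Mul1,r3:6,r4:Add1
c9: stall | r0:Add2,r1:Mul2,r2:Mul1,r3:6,r4:Add1
c10: CDB Mul1=16; issue MUL r0<-Mul1 | r0:Mul1,r1:Mul2,r2:16,r3:6,r4:Add1
c11: stall | r0:Mul1,r1:Mul2,r2:16,r3:6,r4:Add1
c12: stall | r0:Mul1,r1:Mul2,r2:16,r3:6,r4:Add1
c13: CDB Add1=22; stall | r0:Mul1,r1:Mul2,r2:16,r3:6,r4:22
c14: stall | r0:Mul1,r1:Mul2,r2:16,r3:6,r4:22
c15: stall | r0:Mul1,r1:Mul2,r2:16,r3:6,r4:22
c16: CDB Add2=38; stall | r0:Mul1,r1:Mul2,r2:16,r3:6,r4:22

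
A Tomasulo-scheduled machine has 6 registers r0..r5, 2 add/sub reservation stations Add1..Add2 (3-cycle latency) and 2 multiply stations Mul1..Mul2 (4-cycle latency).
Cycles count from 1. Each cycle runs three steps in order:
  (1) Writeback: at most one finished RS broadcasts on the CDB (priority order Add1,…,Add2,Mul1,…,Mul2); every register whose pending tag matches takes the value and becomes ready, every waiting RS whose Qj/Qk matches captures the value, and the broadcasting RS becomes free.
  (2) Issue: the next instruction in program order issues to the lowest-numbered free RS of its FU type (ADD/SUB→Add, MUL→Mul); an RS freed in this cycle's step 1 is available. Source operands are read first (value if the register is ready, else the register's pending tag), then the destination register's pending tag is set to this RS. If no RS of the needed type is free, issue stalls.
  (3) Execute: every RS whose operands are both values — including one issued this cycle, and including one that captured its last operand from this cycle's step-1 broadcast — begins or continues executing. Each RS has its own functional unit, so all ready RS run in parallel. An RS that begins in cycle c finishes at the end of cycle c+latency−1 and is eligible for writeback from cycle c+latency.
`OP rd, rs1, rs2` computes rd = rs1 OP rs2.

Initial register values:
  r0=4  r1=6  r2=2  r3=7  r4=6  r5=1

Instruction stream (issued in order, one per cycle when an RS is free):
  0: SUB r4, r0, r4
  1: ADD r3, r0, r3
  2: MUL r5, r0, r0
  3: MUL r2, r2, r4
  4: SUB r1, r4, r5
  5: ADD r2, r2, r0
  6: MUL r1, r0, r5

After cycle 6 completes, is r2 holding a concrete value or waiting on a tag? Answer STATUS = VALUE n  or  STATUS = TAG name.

  c1: issue SUB r4<-Add1  regs: r0:4,r1:6,r2:2,r3:7,r4:Add1,r5:1
  c2: issue ADD r3<-Add2  regs: r0:4,r1:6,r2:2,r3:Add2,r4:Add1,r5:1
  c3: issue MUL r5<-Mul1  regs: r0:4,r1:6,r2:2,r3:Add2,r4:Add1,r5:Mul1
  c4: CDB Add1=-2; issue MUL r2<-Mul2  regs: r0:4,r1:6,r2:Mul2,r3:Add2,r4:-2,r5:Mul1
  c5: CDB Add2=11; issue SUB r1<-Add1  regs: r0:4,r1:Add1,r2:Mul2,r3:11,r4:-2,r5:Mul1
  c6: issue ADD r2<-Add2  regs: r0:4,r1:Add1,r2:Add2,r3:11,r4:-2,r5:Mul1

STATUS = TAG Add2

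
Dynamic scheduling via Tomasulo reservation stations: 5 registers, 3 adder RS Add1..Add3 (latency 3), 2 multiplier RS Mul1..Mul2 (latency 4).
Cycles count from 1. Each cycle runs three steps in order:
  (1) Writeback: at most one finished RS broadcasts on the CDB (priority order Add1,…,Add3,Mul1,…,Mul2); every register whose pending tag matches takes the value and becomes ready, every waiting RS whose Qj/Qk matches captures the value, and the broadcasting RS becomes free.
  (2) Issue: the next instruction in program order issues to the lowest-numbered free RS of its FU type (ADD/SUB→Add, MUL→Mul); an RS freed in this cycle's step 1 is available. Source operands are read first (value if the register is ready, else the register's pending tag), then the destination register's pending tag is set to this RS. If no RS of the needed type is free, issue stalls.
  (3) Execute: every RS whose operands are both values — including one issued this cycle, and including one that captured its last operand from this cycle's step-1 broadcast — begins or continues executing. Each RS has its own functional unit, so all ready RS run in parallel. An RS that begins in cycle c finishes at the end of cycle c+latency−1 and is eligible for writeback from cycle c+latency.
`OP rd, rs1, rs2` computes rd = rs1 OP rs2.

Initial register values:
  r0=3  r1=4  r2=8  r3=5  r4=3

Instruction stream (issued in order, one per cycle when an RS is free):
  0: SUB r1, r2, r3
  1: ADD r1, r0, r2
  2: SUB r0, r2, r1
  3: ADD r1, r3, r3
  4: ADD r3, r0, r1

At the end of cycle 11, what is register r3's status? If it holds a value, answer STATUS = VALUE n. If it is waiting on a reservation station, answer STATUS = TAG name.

STATUS = VALUE 7

cycle 1: issue SUB r1<-Add1 // r0:3,r1:Add1,r2:8,r3:5,r4:3
cycle 2: issue ADD r1<-Add2 // r0:3,r1:Add2,r2:8,r3:5,r4:3
cycle 3: issue SUB r0<-Add3 // r0:Add3,r1:Add2,r2:8,r3:5,r4:3
cycle 4: CDB Add1=3; issue ADD r1<-Add1 // r0:Add3,r1:Add1,r2:8,r3:5,r4:3
cycle 5: CDB Add2=11; issue ADD r3<-Add2 // r0:Add3,r1:Add1,r2:8,r3:Add2,r4:3
cycle 6: - // r0:Add3,r1:Add1,r2:8,r3:Add2,r4:3
cycle 7: CDB Add1=10 // r0:Add3,r1:10,r2:8,r3:Add2,r4:3
cycle 8: CDB Add3=-3 // r0:-3,r1:10,r2:8,r3:Add2,r4:3
cycle 9: - // r0:-3,r1:10,r2:8,r3:Add2,r4:3
cycle 10: - // r0:-3,r1:10,r2:8,r3:Add2,r4:3
cycle 11: CDB Add2=7 // r0:-3,r1:10,r2:8,r3:7,r4:3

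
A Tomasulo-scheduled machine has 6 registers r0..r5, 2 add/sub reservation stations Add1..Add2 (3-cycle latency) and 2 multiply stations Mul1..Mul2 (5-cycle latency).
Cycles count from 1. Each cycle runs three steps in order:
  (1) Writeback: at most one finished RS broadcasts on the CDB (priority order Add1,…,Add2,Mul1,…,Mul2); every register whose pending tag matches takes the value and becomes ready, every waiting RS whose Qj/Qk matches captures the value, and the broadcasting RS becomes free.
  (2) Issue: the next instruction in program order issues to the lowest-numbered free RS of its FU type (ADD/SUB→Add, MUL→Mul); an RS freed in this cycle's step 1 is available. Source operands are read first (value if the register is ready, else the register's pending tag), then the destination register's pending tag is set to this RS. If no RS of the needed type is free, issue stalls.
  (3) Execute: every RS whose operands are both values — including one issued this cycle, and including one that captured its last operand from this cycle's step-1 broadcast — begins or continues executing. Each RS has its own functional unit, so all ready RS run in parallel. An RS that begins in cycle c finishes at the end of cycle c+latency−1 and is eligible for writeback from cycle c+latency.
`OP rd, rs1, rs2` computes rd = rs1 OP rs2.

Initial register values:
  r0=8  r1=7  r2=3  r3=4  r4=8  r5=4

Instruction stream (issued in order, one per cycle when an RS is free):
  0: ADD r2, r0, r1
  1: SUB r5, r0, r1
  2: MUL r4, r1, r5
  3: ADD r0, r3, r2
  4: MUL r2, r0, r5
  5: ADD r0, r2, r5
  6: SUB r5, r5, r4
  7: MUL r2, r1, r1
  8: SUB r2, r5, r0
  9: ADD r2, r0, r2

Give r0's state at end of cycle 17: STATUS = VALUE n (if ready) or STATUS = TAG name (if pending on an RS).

STATUS = VALUE 20

  c1: issue ADD r2<-Add1  regs: r0:8,r1:7,r2:Add1,r3:4,r4:8,r5:4
  c2: issue SUB r5<-Add2  regs: r0:8,r1:7,r2:Add1,r3:4,r4:8,r5:Add2
  c3: issue MUL r4<-Mul1  regs: r0:8,r1:7,r2:Add1,r3:4,r4:Mul1,r5:Add2
  c4: CDB Add1=15; issue ADD r0<-Add1  regs: r0:Add1,r1:7,r2:15,r3:4,r4:Mul1,r5:Add2
  c5: CDB Add2=1; issue MUL r2<-Mul2  regs: r0:Add1,r1:7,r2:Mul2,r3:4,r4:Mul1,r5:1
  c6: issue ADD r0<-Add2  regs: r0:Add2,r1:7,r2:Mul2,r3:4,r4:Mul1,r5:1
  c7: CDB Add1=19; issue SUB r5<-Add1  regs: r0:Add2,r1:7,r2:Mul2,r3:4,r4:Mul1,r5:Add1
  c8: stall  regs: r0:Add2,r1:7,r2:Mul2,r3:4,r4:Mul1,r5:Add1
  c9: stall  regs: r0:Add2,r1:7,r2:Mul2,r3:4,r4:Mul1,r5:Add1
  c10: CDB Mul1=7; issue MUL r2<-Mul1  regs: r0:Add2,r1:7,r2:Mul1,r3:4,r4:7,r5:Add1
  c11: stall  regs: r0:Add2,r1:7,r2:Mul1,r3:4,r4:7,r5:Add1
  c12: CDB Mul2=19; stall  regs: r0:Add2,r1:7,r2:Mul1,r3:4,r4:7,r5:Add1
  c13: CDB Add1=-6; issue SUB r2<-Add1  regs: r0:Add2,r1:7,r2:Add1,r3:4,r4:7,r5:-6
  c14: stall  regs: r0:Add2,r1:7,r2:Add1,r3:4,r4:7,r5:-6
  c15: CDB Add2=20; issue ADD r2<-Add2  regs: r0:20,r1:7,r2:Add2,r3:4,r4:7,r5:-6
  c16: CDB Mul1=49  regs: r0:20,r1:7,r2:Add2,r3:4,r4:7,r5:-6
  c17: -  regs: r0:20,r1:7,r2:Add2,r3:4,r4:7,r5:-6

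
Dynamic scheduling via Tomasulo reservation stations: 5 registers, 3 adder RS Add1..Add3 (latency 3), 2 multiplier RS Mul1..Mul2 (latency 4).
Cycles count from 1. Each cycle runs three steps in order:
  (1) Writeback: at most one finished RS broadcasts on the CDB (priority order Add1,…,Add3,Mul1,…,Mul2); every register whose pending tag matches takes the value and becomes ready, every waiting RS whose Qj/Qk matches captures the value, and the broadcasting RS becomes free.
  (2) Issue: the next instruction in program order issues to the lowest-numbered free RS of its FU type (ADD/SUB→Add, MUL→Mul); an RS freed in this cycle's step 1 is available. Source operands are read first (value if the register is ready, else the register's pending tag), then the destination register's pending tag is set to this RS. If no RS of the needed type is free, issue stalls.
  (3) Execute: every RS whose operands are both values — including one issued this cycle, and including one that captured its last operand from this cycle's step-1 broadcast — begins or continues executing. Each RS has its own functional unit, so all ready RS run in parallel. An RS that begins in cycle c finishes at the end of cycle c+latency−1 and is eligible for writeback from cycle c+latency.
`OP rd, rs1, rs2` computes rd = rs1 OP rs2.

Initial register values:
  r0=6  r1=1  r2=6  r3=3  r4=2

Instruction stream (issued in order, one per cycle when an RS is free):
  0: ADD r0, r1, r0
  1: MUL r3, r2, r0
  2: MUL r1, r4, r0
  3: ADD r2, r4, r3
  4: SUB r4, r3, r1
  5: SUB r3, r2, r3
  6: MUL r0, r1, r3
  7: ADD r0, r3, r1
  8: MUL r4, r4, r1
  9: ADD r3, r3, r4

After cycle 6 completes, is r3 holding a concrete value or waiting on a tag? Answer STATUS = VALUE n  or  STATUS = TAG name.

c1: issue ADD r0<-Add1 | r0:Add1,r1:1,r2:6,r3:3,r4:2
c2: issue MUL r3<-Mul1 | r0:Add1,r1:1,r2:6,r3:Mul1,r4:2
c3: issue MUL r1<-Mul2 | r0:Add1,r1:Mul2,r2:6,r3:Mul1,r4:2
c4: CDB Add1=7; issue ADD r2<-Add1 | r0:7,r1:Mul2,r2:Add1,r3:Mul1,r4:2
c5: issue SUB r4<-Add2 | r0:7,r1:Mul2,r2:Add1,r3:Mul1,r4:Add2
c6: issue SUB r3<-Add3 | r0:7,r1:Mul2,r2:Add1,r3:Add3,r4:Add2

STATUS = TAG Add3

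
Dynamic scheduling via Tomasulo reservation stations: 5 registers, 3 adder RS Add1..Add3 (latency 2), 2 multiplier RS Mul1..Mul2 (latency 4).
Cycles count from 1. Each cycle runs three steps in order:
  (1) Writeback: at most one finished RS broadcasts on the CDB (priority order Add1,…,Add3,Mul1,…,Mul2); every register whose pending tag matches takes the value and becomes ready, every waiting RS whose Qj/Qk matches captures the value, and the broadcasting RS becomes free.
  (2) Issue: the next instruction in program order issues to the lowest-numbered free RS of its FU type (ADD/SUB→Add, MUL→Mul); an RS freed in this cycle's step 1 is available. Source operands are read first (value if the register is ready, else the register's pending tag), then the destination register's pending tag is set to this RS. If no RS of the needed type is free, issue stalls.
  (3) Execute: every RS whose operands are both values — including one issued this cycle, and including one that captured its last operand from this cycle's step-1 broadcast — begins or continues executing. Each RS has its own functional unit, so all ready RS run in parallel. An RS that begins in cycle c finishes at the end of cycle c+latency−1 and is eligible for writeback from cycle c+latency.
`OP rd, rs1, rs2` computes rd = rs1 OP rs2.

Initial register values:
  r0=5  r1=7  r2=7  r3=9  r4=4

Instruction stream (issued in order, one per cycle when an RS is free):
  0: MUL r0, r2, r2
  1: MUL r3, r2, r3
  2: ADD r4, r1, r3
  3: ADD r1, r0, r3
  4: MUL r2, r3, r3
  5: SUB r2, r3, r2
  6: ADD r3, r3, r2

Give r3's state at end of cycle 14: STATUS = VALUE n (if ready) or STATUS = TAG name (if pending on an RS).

STATUS = VALUE -3843

  c1: issue MUL r0<-Mul1  regs: r0:Mul1,r1:7,r2:7,r3:9,r4:4
  c2: issue MUL r3<-Mul2  regs: r0:Mul1,r1:7,r2:7,r3:Mul2,r4:4
  c3: issue ADD r4<-Add1  regs: r0:Mul1,r1:7,r2:7,r3:Mul2,r4:Add1
  c4: issue ADD r1<-Add2  regs: r0:Mul1,r1:Add2,r2:7,r3:Mul2,r4:Add1
  c5: CDB Mul1=49; issue MUL r2<-Mul1  regs: r0:49,r1:Add2,r2:Mul1,r3:Mul2,r4:Add1
  c6: CDB Mul2=63; issue SUB r2<-Add3  regs: r0:49,r1:Add2,r2:Add3,r3:63,r4:Add1
  c7: stall  regs: r0:49,r1:Add2,r2:Add3,r3:63,r4:Add1
  c8: CDB Add1=70; issue ADD r3<-Add1  regs: r0:49,r1:Add2,r2:Add3,r3:Add1,r4:70
  c9: CDB Add2=112  regs: r0:49,r1:112,r2:Add3,r3:Add1,r4:70
  c10: CDB Mul1=3969  regs: r0:49,r1:112,r2:Add3,r3:Add1,r4:70
  c11: -  regs: r0:49,r1:112,r2:Add3,r3:Add1,r4:70
  c12: CDB Add3=-3906  regs: r0:49,r1:112,r2:-3906,r3:Add1,r4:70
  c13: -  regs: r0:49,r1:112,r2:-3906,r3:Add1,r4:70
  c14: CDB Add1=-3843  regs: r0:49,r1:112,r2:-3906,r3:-3843,r4:70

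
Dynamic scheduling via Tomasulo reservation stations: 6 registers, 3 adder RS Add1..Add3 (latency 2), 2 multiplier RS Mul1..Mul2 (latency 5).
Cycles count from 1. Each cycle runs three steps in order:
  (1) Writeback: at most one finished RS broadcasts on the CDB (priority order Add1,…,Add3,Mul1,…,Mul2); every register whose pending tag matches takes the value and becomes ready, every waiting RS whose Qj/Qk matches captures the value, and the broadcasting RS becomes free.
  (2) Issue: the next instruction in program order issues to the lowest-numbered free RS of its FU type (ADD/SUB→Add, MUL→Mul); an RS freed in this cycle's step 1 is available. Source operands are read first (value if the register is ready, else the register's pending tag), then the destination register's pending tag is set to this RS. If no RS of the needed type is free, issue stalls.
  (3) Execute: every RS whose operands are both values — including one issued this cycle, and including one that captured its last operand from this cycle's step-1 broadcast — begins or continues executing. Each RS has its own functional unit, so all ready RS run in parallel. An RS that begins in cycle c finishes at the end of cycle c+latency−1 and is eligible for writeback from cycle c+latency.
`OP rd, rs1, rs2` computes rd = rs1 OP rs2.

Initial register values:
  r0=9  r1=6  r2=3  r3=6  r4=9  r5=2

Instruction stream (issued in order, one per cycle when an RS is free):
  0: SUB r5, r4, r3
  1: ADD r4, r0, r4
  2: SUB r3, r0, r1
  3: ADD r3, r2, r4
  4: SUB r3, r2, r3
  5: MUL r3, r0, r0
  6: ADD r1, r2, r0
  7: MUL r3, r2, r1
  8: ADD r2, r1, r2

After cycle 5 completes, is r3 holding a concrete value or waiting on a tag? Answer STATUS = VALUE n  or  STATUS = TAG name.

STATUS = TAG Add1

  c1: issue SUB r5<-Add1  regs: r0:9,r1:6,r2:3,r3:6,r4:9,r5:Add1
  c2: issue ADD r4<-Add2  regs: r0:9,r1:6,r2:3,r3:6,r4:Add2,r5:Add1
  c3: CDB Add1=3; issue SUB r3<-Add1  regs: r0:9,r1:6,r2:3,r3:Add1,r4:Add2,r5:3
  c4: CDB Add2=18; issue ADD r3<-Add2  regs: r0:9,r1:6,r2:3,r3:Add2,r4:18,r5:3
  c5: CDB Add1=3; issue SUB r3<-Add1  regs: r0:9,r1:6,r2:3,r3:Add1,r4:18,r5:3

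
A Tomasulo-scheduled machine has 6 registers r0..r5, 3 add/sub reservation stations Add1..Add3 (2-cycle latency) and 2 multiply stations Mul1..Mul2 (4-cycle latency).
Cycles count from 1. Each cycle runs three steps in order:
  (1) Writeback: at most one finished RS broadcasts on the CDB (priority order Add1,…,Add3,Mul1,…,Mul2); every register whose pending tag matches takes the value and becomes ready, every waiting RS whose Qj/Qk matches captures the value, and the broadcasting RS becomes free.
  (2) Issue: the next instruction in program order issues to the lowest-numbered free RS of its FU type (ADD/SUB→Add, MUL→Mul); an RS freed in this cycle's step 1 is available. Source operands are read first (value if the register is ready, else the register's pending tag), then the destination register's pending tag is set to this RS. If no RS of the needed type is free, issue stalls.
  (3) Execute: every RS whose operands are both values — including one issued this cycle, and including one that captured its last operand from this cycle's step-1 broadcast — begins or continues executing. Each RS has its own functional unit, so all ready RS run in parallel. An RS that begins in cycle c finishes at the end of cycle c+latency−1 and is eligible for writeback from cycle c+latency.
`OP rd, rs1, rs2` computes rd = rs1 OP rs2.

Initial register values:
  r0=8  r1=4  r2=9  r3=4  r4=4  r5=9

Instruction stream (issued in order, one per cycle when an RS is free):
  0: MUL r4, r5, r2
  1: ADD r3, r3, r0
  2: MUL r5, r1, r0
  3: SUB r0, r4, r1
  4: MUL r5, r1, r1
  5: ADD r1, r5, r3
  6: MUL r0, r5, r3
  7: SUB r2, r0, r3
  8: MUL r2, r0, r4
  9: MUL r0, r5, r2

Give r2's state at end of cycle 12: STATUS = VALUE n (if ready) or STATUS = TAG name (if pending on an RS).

STATUS = TAG Mul1

cycle 1: issue MUL r4<-Mul1 // r0:8,r1:4,r2:9,r3:4,r4:Mul1,r5:9
cycle 2: issue ADD r3<-Add1 // r0:8,r1:4,r2:9,r3:Add1,r4:Mul1,r5:9
cycle 3: issue MUL r5<-Mul2 // r0:8,r1:4,r2:9,r3:Add1,r4:Mul1,r5:Mul2
cycle 4: CDB Add1=12; issue SUB r0<-Add1 // r0:Add1,r1:4,r2:9,r3:12,r4:Mul1,r5:Mul2
cycle 5: CDB Mul1=81; issue MUL r5<-Mul1 // r0:Add1,r1:4,r2:9,r3:12,r4:81,r5:Mul1
cycle 6: issue ADD r1<-Add2 // r0:Add1,r1:Add2,r2:9,r3:12,r4:81,r5:Mul1
cycle 7: CDB Add1=77; stall // r0:77,r1:Add2,r2:9,r3:12,r4:81,r5:Mul1
cycle 8: CDB Mul2=32; issue MUL r0<-Mul2 // r0:Mul2,r1:Add2,r2:9,r3:12,r4:81,r5:Mul1
cycle 9: CDB Mul1=16; issue SUB r2<-Add1 // r0:Mul2,r1:Add2,r2:Add1,r3:12,r4:81,r5:16
cycle 10: issue MUL r2<-Mul1 // r0:Mul2,r1:Add2,r2:Mul1,r3:12,r4:81,r5:16
cycle 11: CDB Add2=28; stall // r0:Mul2,r1:28,r2:Mul1,r3:12,r4:81,r5:16
cycle 12: stall // r0:Mul2,r1:28,r2:Mul1,r3:12,r4:81,r5:16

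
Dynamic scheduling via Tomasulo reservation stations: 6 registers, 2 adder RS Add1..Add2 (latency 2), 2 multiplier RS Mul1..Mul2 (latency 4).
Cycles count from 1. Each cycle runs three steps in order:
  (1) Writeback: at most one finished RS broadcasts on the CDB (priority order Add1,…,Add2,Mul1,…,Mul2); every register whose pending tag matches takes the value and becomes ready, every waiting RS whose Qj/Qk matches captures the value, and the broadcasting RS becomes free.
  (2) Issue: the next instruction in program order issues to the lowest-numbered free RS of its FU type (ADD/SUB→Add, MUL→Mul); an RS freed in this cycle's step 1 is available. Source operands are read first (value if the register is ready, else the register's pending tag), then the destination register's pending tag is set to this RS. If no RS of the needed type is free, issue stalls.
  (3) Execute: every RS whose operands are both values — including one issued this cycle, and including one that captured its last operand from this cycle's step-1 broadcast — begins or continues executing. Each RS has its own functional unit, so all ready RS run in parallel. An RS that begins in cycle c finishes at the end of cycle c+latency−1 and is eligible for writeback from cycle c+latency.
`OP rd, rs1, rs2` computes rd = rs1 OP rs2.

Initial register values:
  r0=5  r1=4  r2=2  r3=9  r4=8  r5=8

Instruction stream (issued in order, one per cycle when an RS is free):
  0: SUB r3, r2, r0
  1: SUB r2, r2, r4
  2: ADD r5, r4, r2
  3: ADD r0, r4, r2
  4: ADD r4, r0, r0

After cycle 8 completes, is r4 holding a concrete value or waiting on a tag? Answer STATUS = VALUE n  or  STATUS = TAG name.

STATUS = TAG Add1

  c1: issue SUB r3<-Add1  regs: r0:5,r1:4,r2:2,r3:Add1,r4:8,r5:8
  c2: issue SUB r2<-Add2  regs: r0:5,r1:4,r2:Add2,r3:Add1,r4:8,r5:8
  c3: CDB Add1=-3; issue ADD r5<-Add1  regs: r0:5,r1:4,r2:Add2,r3:-3,r4:8,r5:Add1
  c4: CDB Add2=-6; issue ADD r0<-Add2  regs: r0:Add2,r1:4,r2:-6,r3:-3,r4:8,r5:Add1
  c5: stall  regs: r0:Add2,r1:4,r2:-6,r3:-3,r4:8,r5:Add1
  c6: CDB Add1=2; issue ADD r4<-Add1  regs: r0:Add2,r1:4,r2:-6,r3:-3,r4:Add1,r5:2
  c7: CDB Add2=2  regs: r0:2,r1:4,r2:-6,r3:-3,r4:Add1,r5:2
  c8: -  regs: r0:2,r1:4,r2:-6,r3:-3,r4:Add1,r5:2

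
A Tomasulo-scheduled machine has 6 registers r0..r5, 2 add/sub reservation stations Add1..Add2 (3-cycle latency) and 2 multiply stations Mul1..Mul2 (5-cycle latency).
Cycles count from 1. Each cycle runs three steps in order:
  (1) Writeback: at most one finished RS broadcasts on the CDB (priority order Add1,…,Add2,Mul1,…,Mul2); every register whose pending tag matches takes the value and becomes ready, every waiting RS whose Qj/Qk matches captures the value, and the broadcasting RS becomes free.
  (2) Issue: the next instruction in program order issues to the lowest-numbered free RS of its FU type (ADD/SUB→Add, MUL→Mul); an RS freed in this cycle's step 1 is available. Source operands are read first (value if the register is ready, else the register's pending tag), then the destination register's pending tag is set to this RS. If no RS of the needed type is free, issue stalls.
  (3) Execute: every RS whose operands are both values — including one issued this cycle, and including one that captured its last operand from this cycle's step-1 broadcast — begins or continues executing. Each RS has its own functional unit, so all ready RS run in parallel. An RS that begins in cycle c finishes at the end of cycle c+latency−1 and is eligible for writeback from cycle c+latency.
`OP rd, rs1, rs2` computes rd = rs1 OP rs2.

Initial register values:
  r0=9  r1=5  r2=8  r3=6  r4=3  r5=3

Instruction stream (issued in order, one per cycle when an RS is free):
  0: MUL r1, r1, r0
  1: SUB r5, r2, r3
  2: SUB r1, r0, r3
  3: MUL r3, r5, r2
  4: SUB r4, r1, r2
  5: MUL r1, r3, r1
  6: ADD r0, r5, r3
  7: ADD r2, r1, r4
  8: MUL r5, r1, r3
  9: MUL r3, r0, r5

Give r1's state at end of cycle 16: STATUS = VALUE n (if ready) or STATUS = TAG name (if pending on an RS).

STATUS = VALUE 48

  c1: issue MUL r1<-Mul1  regs: r0:9,r1:Mul1,r2:8,r3:6,r4:3,r5:3
  c2: issue SUB r5<-Add1  regs: r0:9,r1:Mul1,r2:8,r3:6,r4:3,r5:Add1
  c3: issue SUB r1<-Add2  regs: r0:9,r1:Add2,r2:8,r3:6,r4:3,r5:Add1
  c4: issue MUL r3<-Mul2  regs: r0:9,r1:Add2,r2:8,r3:Mul2,r4:3,r5:Add1
  c5: CDB Add1=2; issue SUB r4<-Add1  regs: r0:9,r1:Add2,r2:8,r3:Mul2,r4:Add1,r5:2
  c6: CDB Add2=3; stall  regs: r0:9,r1:3,r2:8,r3:Mul2,r4:Add1,r5:2
  c7: CDB Mul1=45; issue MUL r1<-Mul1  regs: r0:9,r1:Mul1,r2:8,r3:Mul2,r4:Add1,r5:2
  c8: issue ADD r0<-Add2  regs: r0:Add2,r1:Mul1,r2:8,r3:Mul2,r4:Add1,r5:2
  c9: CDB Add1=-5; issue ADD r2<-Add1  regs: r0:Add2,r1:Mul1,r2:Add1,r3:Mul2,r4:-5,r5:2
  c10: CDB Mul2=16; issue MUL r5<-Mul2  regs: r0:Add2,r1:Mul1,r2:Add1,r3:16,r4:-5,r5:Mul2
  c11: stall  regs: r0:Add2,r1:Mul1,r2:Add1,r3:16,r4:-5,r5:Mul2
  c12: stall  regs: r0:Add2,r1:Mul1,r2:Add1,r3:16,r4:-5,r5:Mul2
  c13: CDB Add2=18; stall  regs: r0:18,r1:Mul1,r2:Add1,r3:16,r4:-5,r5:Mul2
  c14: stall  regs: r0:18,r1:Mul1,r2:Add1,r3:16,r4:-5,r5:Mul2
  c15: CDB Mul1=48; issue MUL r3<-Mul1  regs: r0:18,r1:48,r2:Add1,r3:Mul1,r4:-5,r5:Mul2
  c16: -  regs: r0:18,r1:48,r2:Add1,r3:Mul1,r4:-5,r5:Mul2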